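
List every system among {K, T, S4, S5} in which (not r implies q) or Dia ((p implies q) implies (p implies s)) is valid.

T-tableau for the negation not ((not r implies q) or Dia ((p implies q) implies (p implies s))):
1. not ((not r implies q) or Dia ((p implies q) implies (p implies s))), 0
2. not (not r implies q), 0
3. not Dia ((p implies q) implies (p implies s)), 0
4. not r, 0
5. not q, 0
6. not ((p implies q) implies (p implies s)), 0
7. p implies q, 0
8. not (p implies s), 0
9. p, 0
10. not s, 0
11. q, 0
Accessibility: 0R0
Branch closes: q and not q both at 0.
Every branch closes (one shown): valid in T, hence also in S4, S5 (every theorem of T is a theorem of S4 and S5).
K-tableau for the negation not ((not r implies q) or Dia ((p implies q) implies (p implies s))):
1. not ((not r implies q) or Dia ((p implies q) implies (p implies s))), 0
2. not (not r implies q), 0
3. not Dia ((p implies q) implies (p implies s)), 0
4. not r, 0
5. not q, 0
Complete open branch: countermodel on a K-frame, so not valid in K.

T, S4, S5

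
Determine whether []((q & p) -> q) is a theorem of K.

Yes, valid

Tableau for the negation ~[]((q & p) -> q):
1. ~[]((q & p) -> q), 0
2. ~((q & p) -> q), 1   [~[]-rule on 1: fresh world 1, 0R1]
3. q & p, 1   [~->-rule on 2]
4. ~q, 1   [~->-rule on 2]
5. q, 1   [&-rule on 3]
6. p, 1   [&-rule on 3]
Accessibility: 0R1
Branch closes: q and ~q both at 1.
Every branch of the negation's tableau closes; the branch above is one of them.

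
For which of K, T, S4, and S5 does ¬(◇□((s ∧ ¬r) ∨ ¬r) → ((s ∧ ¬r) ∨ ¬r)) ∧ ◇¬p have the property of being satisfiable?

K, T, S4

S5-tableau for the formula:
1. ¬(◇□((s ∧ ¬r) ∨ ¬r) → ((s ∧ ¬r) ∨ ¬r)) ∧ ◇¬p, w0
2. ¬(◇□((s ∧ ¬r) ∨ ¬r) → ((s ∧ ¬r) ∨ ¬r)), w0
3. ◇¬p, w0
4. ◇□((s ∧ ¬r) ∨ ¬r), w0
5. ¬((s ∧ ¬r) ∨ ¬r), w0
6. ¬(s ∧ ¬r), w0
7. r, w0
8. ¬p, w1
9. □((s ∧ ¬r) ∨ ¬r), w2
10. (s ∧ ¬r) ∨ ¬r, w0
11. (s ∧ ¬r) ∨ ¬r, w1
12. (s ∧ ¬r) ∨ ¬r, w2
13. s ∧ ¬r, w0
14. s, w0
15. ¬r, w0
Accessibility: w0Rw0, w0Rw1, w0Rw2, w1Rw0, w1Rw1, w1Rw2, w2Rw0, w2Rw1, w2Rw2
Branch closes: r and ¬r both at w0.
Every branch closes (one shown): unsatisfiable in S5.
S4-tableau for the formula:
1. ¬(◇□((s ∧ ¬r) ∨ ¬r) → ((s ∧ ¬r) ∨ ¬r)) ∧ ◇¬p, w0
2. ¬(◇□((s ∧ ¬r) ∨ ¬r) → ((s ∧ ¬r) ∨ ¬r)), w0
3. ◇¬p, w0
4. ◇□((s ∧ ¬r) ∨ ¬r), w0
5. ¬((s ∧ ¬r) ∨ ¬r), w0
6. ¬(s ∧ ¬r), w0
7. r, w0
8. ¬p, w1
9. □((s ∧ ¬r) ∨ ¬r), w2
10. (s ∧ ¬r) ∨ ¬r, w2
11. ¬r, w2
Accessibility: w0Rw0, w0Rw1, w0Rw2, w1Rw1, w2Rw2
Complete open branch: satisfiable in S4, hence also in K, T (this S4-model is also a K-model and a T-model).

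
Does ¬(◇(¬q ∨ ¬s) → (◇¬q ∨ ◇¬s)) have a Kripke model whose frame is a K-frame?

Unsatisfiable (every branch closes)

1. ¬(◇(¬q ∨ ¬s) → (◇¬q ∨ ◇¬s)), w0
2. ◇(¬q ∨ ¬s), w0
3. ¬(◇¬q ∨ ◇¬s), w0
4. ¬◇¬q, w0
5. ¬◇¬s, w0
6. ¬q ∨ ¬s, w1
7. q, w1
8. s, w1
9. ¬s, w1
Accessibility: w0Rw1
Branch closes: s and ¬s both at w1.
(One branch shown.) All branches close.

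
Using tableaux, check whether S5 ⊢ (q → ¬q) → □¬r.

Not valid

Tableau for the negation ¬((q → ¬q) → □¬r):
1. ¬((q → ¬q) → □¬r), w0
2. q → ¬q, w0
3. ¬□¬r, w0
4. ¬q, w0
5. r, w1
Accessibility: w0Rw0, w0Rw1, w1Rw0, w1Rw1
The negation has an open branch (countermodel exists).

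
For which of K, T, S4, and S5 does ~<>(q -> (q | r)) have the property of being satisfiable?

K-tableau for the formula:
1. ~<>(q -> (q | r)), 0
Complete open branch: satisfiable in K.
T-tableau for the formula:
1. ~<>(q -> (q | r)), 0
2. ~(q -> (q | r)), 0
3. q, 0
4. ~(q | r), 0
5. ~q, 0
6. ~r, 0
Accessibility: 0R0
Branch closes: q and ~q both at 0.
Every branch closes (one shown): unsatisfiable in T, hence also in S4, S5 (every S4/S5-frame is a T-frame).

K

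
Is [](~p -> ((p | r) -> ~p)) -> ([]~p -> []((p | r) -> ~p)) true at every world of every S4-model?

Tableau for the negation ~([](~p -> ((p | r) -> ~p)) -> ([]~p -> []((p | r) -> ~p))):
1. ~([](~p -> ((p | r) -> ~p)) -> ([]~p -> []((p | r) -> ~p))), 0
2. [](~p -> ((p | r) -> ~p)), 0   [~->-rule on 1]
3. ~([]~p -> []((p | r) -> ~p)), 0   [~->-rule on 1]
4. []~p, 0   [~->-rule on 3]
5. ~[]((p | r) -> ~p), 0   [~->-rule on 3]
6. ~p -> ((p | r) -> ~p), 0   [[]-rule on 2 via 0R0]
7. ~p, 0   [[]-rule on 4 via 0R0]
8. (p | r) -> ~p, 0   [->-rule on 6 (branches; this branch)]
9. ~(p | r), 0   [->-rule on 8 (branches; this branch)]
10. ~r, 0   [~|-rule on 9]
11. ~((p | r) -> ~p), 1   [~[]-rule on 5: fresh world 1, 0R1]
12. p | r, 1   [~->-rule on 11]
13. p, 1   [~->-rule on 11]
14. ~p -> ((p | r) -> ~p), 1   [[]-rule on 2 via 0R1]
15. ~p, 1   [[]-rule on 4 via 0R1]
Accessibility: 0R0, 0R1, 1R1
Branch closes: p and ~p both at 1.
All branches of the negation close; one closing branch shown above.

Yes, valid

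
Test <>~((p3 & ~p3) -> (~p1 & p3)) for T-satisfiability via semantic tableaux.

No, unsatisfiable

1. <>~((p3 & ~p3) -> (~p1 & p3)), u
2. ~((p3 & ~p3) -> (~p1 & p3)), v   [<>-rule on 1: fresh world v, uRv]
3. p3 & ~p3, v   [~->-rule on 2]
4. ~(~p1 & p3), v   [~->-rule on 2]
5. p3, v   [&-rule on 3]
6. ~p3, v   [&-rule on 3]
Accessibility: uRu, uRv, vRv
Branch closes: p3 and ~p3 both at v.
Every branch closes; the branch above is one of them.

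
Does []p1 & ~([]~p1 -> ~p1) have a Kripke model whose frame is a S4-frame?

No, unsatisfiable

1. []p1 & ~([]~p1 -> ~p1), w0
2. []p1, w0
3. ~([]~p1 -> ~p1), w0
4. []~p1, w0
5. p1, w0
6. ~p1, w0
Accessibility: w0Rw0
Branch closes: p1 and ~p1 both at w0.
(One branch shown.) All branches close.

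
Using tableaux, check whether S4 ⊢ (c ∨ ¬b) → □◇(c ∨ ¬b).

Tableau for the negation ¬((c ∨ ¬b) → □◇(c ∨ ¬b)):
1. ¬((c ∨ ¬b) → □◇(c ∨ ¬b)), u
2. c ∨ ¬b, u   [¬→-rule on 1]
3. ¬□◇(c ∨ ¬b), u   [¬→-rule on 1]
4. ¬b, u   [∨-rule on 2 (branches; this branch)]
5. ¬◇(c ∨ ¬b), v   [¬□-rule on 3: fresh world v, uRv]
6. ¬(c ∨ ¬b), v   [¬◇-rule on 5 via vRv]
7. ¬c, v   [¬∨-rule on 6]
8. b, v   [¬∨-rule on 6]
Accessibility: uRu, uRv, vRv
The negation has an open branch (countermodel exists).

No, not valid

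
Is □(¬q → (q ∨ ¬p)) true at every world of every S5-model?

Tableau for the negation ¬□(¬q → (q ∨ ¬p)):
1. ¬□(¬q → (q ∨ ¬p)), 0
2. ¬(¬q → (q ∨ ¬p)), 1
3. ¬q, 1
4. ¬(q ∨ ¬p), 1
5. p, 1
Accessibility: 0R0, 0R1, 1R0, 1R1
The negation has an open branch (countermodel exists).

Invalid (countermodel exists)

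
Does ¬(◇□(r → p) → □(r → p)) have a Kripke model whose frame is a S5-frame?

1. ¬(◇□(r → p) → □(r → p)), 0
2. ◇□(r → p), 0   [¬→-rule on 1]
3. ¬□(r → p), 0   [¬→-rule on 1]
4. □(r → p), 1   [◇-rule on 2: fresh world 1, 0R1]
5. r → p, 0   [□-rule on 4 via 1R0]
6. r → p, 1   [□-rule on 4 via 1R1]
7. p, 0   [→-rule on 5 (branches; this branch)]
8. p, 1   [→-rule on 6 (branches; this branch)]
9. ¬(r → p), 2   [¬□-rule on 3: fresh world 2, 0R2]
10. r, 2   [¬→-rule on 9]
11. ¬p, 2   [¬→-rule on 9]
12. r → p, 2   [□-rule on 4 via 1R2]
13. p, 2   [→-rule on 12 (branches; this branch)]
Accessibility: 0R0, 0R1, 0R2, 1R0, 1R1, 1R2, 2R0, 2R1, 2R2
Branch closes: p and ¬p both at 2.
All branches of the tableau close; one closing branch shown above.

No, unsatisfiable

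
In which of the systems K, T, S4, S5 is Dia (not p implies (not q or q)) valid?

T-tableau for the negation not Dia (not p implies (not q or q)):
1. not Dia (not p implies (not q or q)), w0
2. not (not p implies (not q or q)), w0
3. not p, w0
4. not (not q or q), w0
5. q, w0
6. not q, w0
Accessibility: w0Rw0
Branch closes: q and not q both at w0.
Every branch closes (one shown): valid in T, hence also in S4, S5 (every theorem of T is a theorem of S4 and S5).
K-tableau for the negation not Dia (not p implies (not q or q)):
1. not Dia (not p implies (not q or q)), w0
Complete open branch: countermodel on a K-frame, so not valid in K.

T, S4, S5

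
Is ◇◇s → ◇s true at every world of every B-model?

Not valid

Tableau for the negation ¬(◇◇s → ◇s):
1. ¬(◇◇s → ◇s), 0
2. ◇◇s, 0
3. ¬◇s, 0
4. ¬s, 0
5. ◇s, 1
6. ¬s, 1
7. s, 2
Accessibility: 0R0, 0R1, 1R0, 1R1, 1R2, 2R1, 2R2
The negation has an open branch (countermodel exists).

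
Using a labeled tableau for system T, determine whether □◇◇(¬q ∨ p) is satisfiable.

Satisfiable

1. □◇◇(¬q ∨ p), w0
2. ◇◇(¬q ∨ p), w0
3. ◇(¬q ∨ p), w1
4. ◇◇(¬q ∨ p), w1
5. ¬q ∨ p, w2
6. p, w2
7. ◇(¬q ∨ p), w3
8. ¬q ∨ p, w4
9. p, w4
Accessibility: w0Rw0, w0Rw1, w1Rw1, w1Rw2, w1Rw3, w2Rw2, w3Rw3, w3Rw4, w4Rw4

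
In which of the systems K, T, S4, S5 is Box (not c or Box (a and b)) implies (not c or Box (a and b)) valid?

T-tableau for the negation not (Box (not c or Box (a and b)) implies (not c or Box (a and b))):
1. not (Box (not c or Box (a and b)) implies (not c or Box (a and b))), w0
2. Box (not c or Box (a and b)), w0
3. not (not c or Box (a and b)), w0
4. c, w0
5. not Box (a and b), w0
6. not c or Box (a and b), w0
7. Box (a and b), w0
8. a and b, w0
9. a, w0
10. b, w0
11. not (a and b), w1
12. not c or Box (a and b), w1
13. a and b, w1
14. a, w1
15. b, w1
16. not b, w1
Accessibility: w0Rw0, w0Rw1, w1Rw1
Branch closes: b and not b both at w1.
Every branch closes (one shown): valid in T, hence also in S4, S5 (every theorem of T is a theorem of S4 and S5).
K-tableau for the negation not (Box (not c or Box (a and b)) implies (not c or Box (a and b))):
1. not (Box (not c or Box (a and b)) implies (not c or Box (a and b))), w0
2. Box (not c or Box (a and b)), w0
3. not (not c or Box (a and b)), w0
4. c, w0
5. not Box (a and b), w0
6. not (a and b), w1
7. not c or Box (a and b), w1
8. not b, w1
9. Box (a and b), w1
Accessibility: w0Rw1
Complete open branch: countermodel on a K-frame, so not valid in K.

T, S4, S5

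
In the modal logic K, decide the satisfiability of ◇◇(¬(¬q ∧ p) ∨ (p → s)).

Satisfiable (open branch found)

1. ◇◇(¬(¬q ∧ p) ∨ (p → s)), w0
2. ◇(¬(¬q ∧ p) ∨ (p → s)), w1
3. ¬(¬q ∧ p) ∨ (p → s), w2
4. p → s, w2
5. s, w2
Accessibility: w0Rw1, w1Rw2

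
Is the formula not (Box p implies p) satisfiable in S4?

1. not (Box p implies p), w0
2. Box p, w0
3. not p, w0
4. p, w0
Accessibility: w0Rw0
Branch closes: p and not p both at w0.
All branches of the tableau close; one closing branch shown above.

No, unsatisfiable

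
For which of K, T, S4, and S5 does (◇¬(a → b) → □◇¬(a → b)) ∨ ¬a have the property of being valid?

S5

S5-tableau for the negation ¬((◇¬(a → b) → □◇¬(a → b)) ∨ ¬a):
1. ¬((◇¬(a → b) → □◇¬(a → b)) ∨ ¬a), u
2. ¬(◇¬(a → b) → □◇¬(a → b)), u
3. a, u
4. ◇¬(a → b), u
5. ¬□◇¬(a → b), u
6. ¬(a → b), v
7. a, v
8. ¬b, v
9. ¬◇¬(a → b), w
10. a → b, u
11. a → b, v
12. a → b, w
13. b, u
14. b, v
Accessibility: uRu, uRv, uRw, vRu, vRv, vRw, wRu, wRv, wRw
Branch closes: b and ¬b both at v.
Every branch closes (one shown): valid in S5.
S4-tableau for the negation ¬((◇¬(a → b) → □◇¬(a → b)) ∨ ¬a):
1. ¬((◇¬(a → b) → □◇¬(a → b)) ∨ ¬a), u
2. ¬(◇¬(a → b) → □◇¬(a → b)), u
3. a, u
4. ◇¬(a → b), u
5. ¬□◇¬(a → b), u
6. ¬(a → b), v
7. a, v
8. ¬b, v
9. ¬◇¬(a → b), w
10. a → b, w
11. b, w
Accessibility: uRu, uRv, uRw, vRv, wRw
Complete open branch: countermodel on an S4-frame, so not valid in S4, nor in K, T (the same frame is also a K-frame and a T-frame).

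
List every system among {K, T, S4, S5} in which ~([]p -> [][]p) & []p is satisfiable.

K, T

S4-tableau for the formula:
1. ~([]p -> [][]p) & []p, u
2. ~([]p -> [][]p), u
3. []p, u
4. ~[][]p, u
5. p, u
6. ~[]p, v
7. p, v
8. ~p, w
9. p, w
Accessibility: uRu, uRv, uRw, vRv, vRw, wRw
Branch closes: p and ~p both at w.
Every branch closes (one shown): unsatisfiable in S4, hence also in S5 (every S5-frame is an S4-frame).
T-tableau for the formula:
1. ~([]p -> [][]p) & []p, u
2. ~([]p -> [][]p), u
3. []p, u
4. ~[][]p, u
5. p, u
6. ~[]p, v
7. p, v
8. ~p, w
Accessibility: uRu, uRv, vRv, vRw, wRw
Complete open branch: satisfiable in T, hence also in K (this T-model is also a K-model).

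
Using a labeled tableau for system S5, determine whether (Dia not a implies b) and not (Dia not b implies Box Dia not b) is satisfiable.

Unsatisfiable

1. (Dia not a implies b) and not (Dia not b implies Box Dia not b), u
2. Dia not a implies b, u   [and-rule on 1]
3. not (Dia not b implies Box Dia not b), u   [and-rule on 1]
4. Dia not b, u   [neg-implies-rule on 3]
5. not Box Dia not b, u   [neg-implies-rule on 3]
6. not Dia not a, u   [implies-rule on 2 (branches; this branch)]
7. a, u   [neg-Dia-rule on 6 via uRu]
8. not b, v   [Dia-rule on 4: fresh world v, uRv]
9. a, v   [neg-Dia-rule on 6 via uRv]
10. not Dia not b, w   [neg-Box-rule on 5: fresh world w, uRw]
11. a, w   [neg-Dia-rule on 6 via uRw]
12. b, u   [neg-Dia-rule on 10 via wRu]
13. b, v   [neg-Dia-rule on 10 via wRv]
Accessibility: uRu, uRv, uRw, vRu, vRv, vRw, wRu, wRv, wRw
Branch closes: b and not b both at v.
Every branch closes; the branch above is one of them.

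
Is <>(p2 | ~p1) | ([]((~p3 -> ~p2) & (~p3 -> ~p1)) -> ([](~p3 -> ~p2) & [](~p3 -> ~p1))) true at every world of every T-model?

Valid in T

Tableau for the negation ~(<>(p2 | ~p1) | ([]((~p3 -> ~p2) & (~p3 -> ~p1)) -> ([](~p3 -> ~p2) & [](~p3 -> ~p1)))):
1. ~(<>(p2 | ~p1) | ([]((~p3 -> ~p2) & (~p3 -> ~p1)) -> ([](~p3 -> ~p2) & [](~p3 -> ~p1)))), u
2. ~<>(p2 | ~p1), u   [~|-rule on 1]
3. ~([]((~p3 -> ~p2) & (~p3 -> ~p1)) -> ([](~p3 -> ~p2) & [](~p3 -> ~p1))), u   [~|-rule on 1]
4. []((~p3 -> ~p2) & (~p3 -> ~p1)), u   [~->-rule on 3]
5. ~([](~p3 -> ~p2) & [](~p3 -> ~p1)), u   [~->-rule on 3]
6. ~(p2 | ~p1), u   [~<>-rule on 2 via uRu]
7. ~p2, u   [~|-rule on 6]
8. p1, u   [~|-rule on 6]
9. (~p3 -> ~p2) & (~p3 -> ~p1), u   [[]-rule on 4 via uRu]
10. ~p3 -> ~p2, u   [&-rule on 9]
11. ~p3 -> ~p1, u   [&-rule on 9]
12. ~[](~p3 -> ~p1), u   [~&-rule on 5 (branches; this branch)]
13. p3, u   [->-rule on 11 (branches; this branch)]
14. ~(~p3 -> ~p1), v   [~[]-rule on 12: fresh world v, uRv]
15. ~p3, v   [~->-rule on 14]
16. p1, v   [~->-rule on 14]
17. ~(p2 | ~p1), v   [~<>-rule on 2 via uRv]
18. ~p2, v   [~|-rule on 17]
19. (~p3 -> ~p2) & (~p3 -> ~p1), v   [[]-rule on 4 via uRv]
20. ~p3 -> ~p2, v   [&-rule on 19]
21. ~p3 -> ~p1, v   [&-rule on 19]
22. ~p1, v   [->-rule on 21 (branches; this branch)]
Accessibility: uRu, uRv, vRv
Branch closes: p1 and ~p1 both at v.
All branches of the negation close; one closing branch shown above.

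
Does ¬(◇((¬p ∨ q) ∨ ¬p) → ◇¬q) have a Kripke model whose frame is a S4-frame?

1. ¬(◇((¬p ∨ q) ∨ ¬p) → ◇¬q), u
2. ◇((¬p ∨ q) ∨ ¬p), u
3. ¬◇¬q, u
4. q, u
5. (¬p ∨ q) ∨ ¬p, v
6. q, v
7. ¬p, v
Accessibility: uRu, uRv, vRv

Satisfiable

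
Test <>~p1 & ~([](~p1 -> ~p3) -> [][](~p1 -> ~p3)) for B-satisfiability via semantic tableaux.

1. <>~p1 & ~([](~p1 -> ~p3) -> [][](~p1 -> ~p3)), w0
2. <>~p1, w0
3. ~([](~p1 -> ~p3) -> [][](~p1 -> ~p3)), w0
4. [](~p1 -> ~p3), w0
5. ~[][](~p1 -> ~p3), w0
6. ~p1 -> ~p3, w0
7. ~p3, w0
8. ~p1, w1
9. ~p1 -> ~p3, w1
10. ~p3, w1
11. ~[](~p1 -> ~p3), w2
12. ~p1 -> ~p3, w2
13. ~p3, w2
14. ~(~p1 -> ~p3), w3
15. ~p1, w3
16. p3, w3
Accessibility: w0Rw0, w0Rw1, w0Rw2, w1Rw0, w1Rw1, w2Rw0, w2Rw2, w2Rw3, w3Rw2, w3Rw3

Yes, satisfiable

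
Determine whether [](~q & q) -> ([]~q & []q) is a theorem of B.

Yes, valid

Tableau for the negation ~([](~q & q) -> ([]~q & []q)):
1. ~([](~q & q) -> ([]~q & []q)), 0
2. [](~q & q), 0
3. ~([]~q & []q), 0
4. ~q & q, 0
5. ~q, 0
6. q, 0
Accessibility: 0R0
Branch closes: q and ~q both at 0.
Every branch of the negation's tableau closes; the branch above is one of them.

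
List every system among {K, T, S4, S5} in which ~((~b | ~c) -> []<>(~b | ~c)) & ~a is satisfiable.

S5-tableau for the formula:
1. ~((~b | ~c) -> []<>(~b | ~c)) & ~a, 0
2. ~((~b | ~c) -> []<>(~b | ~c)), 0
3. ~a, 0
4. ~b | ~c, 0
5. ~[]<>(~b | ~c), 0
6. ~c, 0
7. ~<>(~b | ~c), 1
8. ~(~b | ~c), 0
9. b, 0
10. c, 0
Accessibility: 0R0, 0R1, 1R0, 1R1
Branch closes: c and ~c both at 0.
Every branch closes (one shown): unsatisfiable in S5.
S4-tableau for the formula:
1. ~((~b | ~c) -> []<>(~b | ~c)) & ~a, 0
2. ~((~b | ~c) -> []<>(~b | ~c)), 0
3. ~a, 0
4. ~b | ~c, 0
5. ~[]<>(~b | ~c), 0
6. ~c, 0
7. ~<>(~b | ~c), 1
8. ~(~b | ~c), 1
9. b, 1
10. c, 1
Accessibility: 0R0, 0R1, 1R1
Complete open branch: satisfiable in S4, hence also in K, T (this S4-model is also a K-model and a T-model).

K, T, S4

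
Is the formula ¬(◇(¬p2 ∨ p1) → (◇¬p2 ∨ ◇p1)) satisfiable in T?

1. ¬(◇(¬p2 ∨ p1) → (◇¬p2 ∨ ◇p1)), 0
2. ◇(¬p2 ∨ p1), 0
3. ¬(◇¬p2 ∨ ◇p1), 0
4. ¬◇¬p2, 0
5. ¬◇p1, 0
6. p2, 0
7. ¬p1, 0
8. ¬p2 ∨ p1, 1
9. p2, 1
10. ¬p1, 1
11. p1, 1
Accessibility: 0R0, 0R1, 1R1
Branch closes: p1 and ¬p1 both at 1.
All branches of the tableau close; one closing branch shown above.

Unsatisfiable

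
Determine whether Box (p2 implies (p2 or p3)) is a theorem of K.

Valid in K

Tableau for the negation not Box (p2 implies (p2 or p3)):
1. not Box (p2 implies (p2 or p3)), u
2. not (p2 implies (p2 or p3)), v   [neg-Box-rule on 1: fresh world v, uRv]
3. p2, v   [neg-implies-rule on 2]
4. not (p2 or p3), v   [neg-implies-rule on 2]
5. not p2, v   [neg-or-rule on 4]
6. not p3, v   [neg-or-rule on 4]
Accessibility: uRv
Branch closes: p2 and not p2 both at v.
Every branch of the negation's tableau closes; the branch above is one of them.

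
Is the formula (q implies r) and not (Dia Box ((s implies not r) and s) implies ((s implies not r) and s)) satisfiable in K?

1. (q implies r) and not (Dia Box ((s implies not r) and s) implies ((s implies not r) and s)), u
2. q implies r, u
3. not (Dia Box ((s implies not r) and s) implies ((s implies not r) and s)), u
4. Dia Box ((s implies not r) and s), u
5. not ((s implies not r) and s), u
6. r, u
7. not s, u
8. Box ((s implies not r) and s), v
Accessibility: uRv

Yes, satisfiable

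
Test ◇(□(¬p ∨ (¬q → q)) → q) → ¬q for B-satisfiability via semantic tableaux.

1. ◇(□(¬p ∨ (¬q → q)) → q) → ¬q, 0
2. ¬q, 0
Accessibility: 0R0

Satisfiable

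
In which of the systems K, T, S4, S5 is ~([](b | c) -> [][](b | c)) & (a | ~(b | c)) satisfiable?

K, T

S4-tableau for the formula:
1. ~([](b | c) -> [][](b | c)) & (a | ~(b | c)), w0
2. ~([](b | c) -> [][](b | c)), w0
3. a | ~(b | c), w0
4. [](b | c), w0
5. ~[][](b | c), w0
6. b | c, w0
7. a, w0
8. c, w0
9. ~[](b | c), w1
10. b | c, w1
11. c, w1
12. ~(b | c), w2
13. ~b, w2
14. ~c, w2
15. b | c, w2
16. c, w2
Accessibility: w0Rw0, w0Rw1, w0Rw2, w1Rw1, w1Rw2, w2Rw2
Branch closes: c and ~c both at w2.
Every branch closes (one shown): unsatisfiable in S4, hence also in S5 (every S5-frame is an S4-frame).
T-tableau for the formula:
1. ~([](b | c) -> [][](b | c)) & (a | ~(b | c)), w0
2. ~([](b | c) -> [][](b | c)), w0
3. a | ~(b | c), w0
4. [](b | c), w0
5. ~[][](b | c), w0
6. b | c, w0
7. a, w0
8. c, w0
9. ~[](b | c), w1
10. b | c, w1
11. c, w1
12. ~(b | c), w2
13. ~b, w2
14. ~c, w2
Accessibility: w0Rw0, w0Rw1, w1Rw1, w1Rw2, w2Rw2
Complete open branch: satisfiable in T, hence also in K (this T-model is also a K-model).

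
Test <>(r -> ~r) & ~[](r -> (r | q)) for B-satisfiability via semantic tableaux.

1. <>(r -> ~r) & ~[](r -> (r | q)), u
2. <>(r -> ~r), u
3. ~[](r -> (r | q)), u
4. r -> ~r, v
5. ~r, v
6. ~(r -> (r | q)), w
7. r, w
8. ~(r | q), w
9. ~r, w
10. ~q, w
Accessibility: uRu, uRv, uRw, vRu, vRv, wRu, wRw
Branch closes: r and ~r both at w.
All branches of the tableau close; one closing branch shown above.

Unsatisfiable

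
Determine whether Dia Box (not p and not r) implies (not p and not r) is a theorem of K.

Tableau for the negation not (Dia Box (not p and not r) implies (not p and not r)):
1. not (Dia Box (not p and not r) implies (not p and not r)), u
2. Dia Box (not p and not r), u
3. not (not p and not r), u
4. r, u
5. Box (not p and not r), v
Accessibility: uRv
The negation has an open branch (countermodel exists).

Not valid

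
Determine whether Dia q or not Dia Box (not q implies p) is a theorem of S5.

Invalid (countermodel exists)

Tableau for the negation not (Dia q or not Dia Box (not q implies p)):
1. not (Dia q or not Dia Box (not q implies p)), 0
2. not Dia q, 0   [neg-or-rule on 1]
3. Dia Box (not q implies p), 0   [neg-or-rule on 1]
4. not q, 0   [neg-Dia-rule on 2 via 0R0]
5. Box (not q implies p), 1   [Dia-rule on 3: fresh world 1, 0R1]
6. not q, 1   [neg-Dia-rule on 2 via 0R1]
7. not q implies p, 0   [Box-rule on 5 via 1R0]
8. not q implies p, 1   [Box-rule on 5 via 1R1]
9. p, 0   [implies-rule on 7 (branches; this branch)]
10. p, 1   [implies-rule on 8 (branches; this branch)]
Accessibility: 0R0, 0R1, 1R0, 1R1
The negation has an open branch (countermodel exists).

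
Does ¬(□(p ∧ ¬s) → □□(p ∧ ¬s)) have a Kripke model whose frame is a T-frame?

1. ¬(□(p ∧ ¬s) → □□(p ∧ ¬s)), w0
2. □(p ∧ ¬s), w0
3. ¬□□(p ∧ ¬s), w0
4. p ∧ ¬s, w0
5. p, w0
6. ¬s, w0
7. ¬□(p ∧ ¬s), w1
8. p ∧ ¬s, w1
9. p, w1
10. ¬s, w1
11. ¬(p ∧ ¬s), w2
12. s, w2
Accessibility: w0Rw0, w0Rw1, w1Rw1, w1Rw2, w2Rw2

Yes, satisfiable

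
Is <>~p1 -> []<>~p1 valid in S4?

Tableau for the negation ~(<>~p1 -> []<>~p1):
1. ~(<>~p1 -> []<>~p1), 0
2. <>~p1, 0   [~->-rule on 1]
3. ~[]<>~p1, 0   [~->-rule on 1]
4. ~p1, 1   [<>-rule on 2: fresh world 1, 0R1]
5. ~<>~p1, 2   [~[]-rule on 3: fresh world 2, 0R2]
6. p1, 2   [~<>-rule on 5 via 2R2]
Accessibility: 0R0, 0R1, 0R2, 1R1, 2R2
The negation has an open branch (countermodel exists).

Invalid (countermodel exists)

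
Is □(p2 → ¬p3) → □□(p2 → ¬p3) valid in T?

Tableau for the negation ¬(□(p2 → ¬p3) → □□(p2 → ¬p3)):
1. ¬(□(p2 → ¬p3) → □□(p2 → ¬p3)), 0
2. □(p2 → ¬p3), 0
3. ¬□□(p2 → ¬p3), 0
4. p2 → ¬p3, 0
5. ¬p3, 0
6. ¬□(p2 → ¬p3), 1
7. p2 → ¬p3, 1
8. ¬p3, 1
9. ¬(p2 → ¬p3), 2
10. p2, 2
11. p3, 2
Accessibility: 0R0, 0R1, 1R1, 1R2, 2R2
The negation has an open branch (countermodel exists).

Not valid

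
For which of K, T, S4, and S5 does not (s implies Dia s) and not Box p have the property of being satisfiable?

K-tableau for the formula:
1. not (s implies Dia s) and not Box p, 0
2. not (s implies Dia s), 0
3. not Box p, 0
4. s, 0
5. not Dia s, 0
6. not p, 1
7. not s, 1
Accessibility: 0R1
Complete open branch: satisfiable in K.
T-tableau for the formula:
1. not (s implies Dia s) and not Box p, 0
2. not (s implies Dia s), 0
3. not Box p, 0
4. s, 0
5. not Dia s, 0
6. not s, 0
Accessibility: 0R0
Branch closes: s and not s both at 0.
Every branch closes (one shown): unsatisfiable in T, hence also in S4, S5 (every S4/S5-frame is a T-frame).

K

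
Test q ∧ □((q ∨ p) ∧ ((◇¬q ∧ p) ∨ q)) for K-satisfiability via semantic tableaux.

1. q ∧ □((q ∨ p) ∧ ((◇¬q ∧ p) ∨ q)), u
2. q, u
3. □((q ∨ p) ∧ ((◇¬q ∧ p) ∨ q)), u

Satisfiable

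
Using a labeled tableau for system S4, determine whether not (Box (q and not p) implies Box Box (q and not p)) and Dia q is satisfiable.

Unsatisfiable

1. not (Box (q and not p) implies Box Box (q and not p)) and Dia q, 0
2. not (Box (q and not p) implies Box Box (q and not p)), 0   [and-rule on 1]
3. Dia q, 0   [and-rule on 1]
4. Box (q and not p), 0   [neg-implies-rule on 2]
5. not Box Box (q and not p), 0   [neg-implies-rule on 2]
6. q and not p, 0   [Box-rule on 4 via 0R0]
7. q, 0   [and-rule on 6]
8. not p, 0   [and-rule on 6]
9. q, 1   [Dia-rule on 3: fresh world 1, 0R1]
10. q and not p, 1   [Box-rule on 4 via 0R1]
11. not p, 1   [and-rule on 10]
12. not Box (q and not p), 2   [neg-Box-rule on 5: fresh world 2, 0R2]
13. q and not p, 2   [Box-rule on 4 via 0R2]
14. q, 2   [and-rule on 13]
15. not p, 2   [and-rule on 13]
16. not (q and not p), 3   [neg-Box-rule on 12: fresh world 3, 2R3]
17. q and not p, 3   [Box-rule on 4 via 0R3]
18. q, 3   [and-rule on 17]
19. not p, 3   [and-rule on 17]
20. p, 3   [neg-and-rule on 16 (branches; this branch)]
Accessibility: 0R0, 0R1, 0R2, 0R3, 1R1, 2R2, 2R3, 3R3
Branch closes: p and not p both at 3.
(One branch shown.) All branches close.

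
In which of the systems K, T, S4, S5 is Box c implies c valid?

K-tableau for the negation not (Box c implies c):
1. not (Box c implies c), w0
2. Box c, w0   [neg-implies-rule on 1]
3. not c, w0   [neg-implies-rule on 1]
Complete open branch: countermodel on a K-frame, so not valid in K.
T-tableau for the negation not (Box c implies c):
1. not (Box c implies c), w0
2. Box c, w0   [neg-implies-rule on 1]
3. not c, w0   [neg-implies-rule on 1]
4. c, w0   [Box-rule on 2 via w0Rw0]
Accessibility: w0Rw0
Branch closes: c and not c both at w0.
Every branch closes (one shown): valid in T, hence also in S4, S5 (every theorem of T is a theorem of S4 and S5).

T, S4, S5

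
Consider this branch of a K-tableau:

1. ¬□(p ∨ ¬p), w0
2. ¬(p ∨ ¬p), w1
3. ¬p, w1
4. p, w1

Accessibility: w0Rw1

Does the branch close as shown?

Yes, closed

Both p and ¬p appear at w1.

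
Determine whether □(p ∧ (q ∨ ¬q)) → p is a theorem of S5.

Tableau for the negation ¬(□(p ∧ (q ∨ ¬q)) → p):
1. ¬(□(p ∧ (q ∨ ¬q)) → p), w0
2. □(p ∧ (q ∨ ¬q)), w0
3. ¬p, w0
4. p ∧ (q ∨ ¬q), w0
5. p, w0
6. q ∨ ¬q, w0
Accessibility: w0Rw0
Branch closes: p and ¬p both at w0.
Every branch of the negation's tableau closes; the branch above is one of them.

Yes, valid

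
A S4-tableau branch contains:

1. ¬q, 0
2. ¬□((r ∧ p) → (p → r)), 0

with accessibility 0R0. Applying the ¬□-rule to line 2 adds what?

a fresh world 1 with 0R1, and ¬((r ∧ p) → (p → r)) at 1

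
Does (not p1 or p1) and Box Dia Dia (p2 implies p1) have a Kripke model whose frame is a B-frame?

1. (not p1 or p1) and Box Dia Dia (p2 implies p1), 0
2. not p1 or p1, 0   [and-rule on 1]
3. Box Dia Dia (p2 implies p1), 0   [and-rule on 1]
4. Dia Dia (p2 implies p1), 0   [Box-rule on 3 via 0R0]
5. p1, 0   [or-rule on 2 (branches; this branch)]
6. Dia (p2 implies p1), 1   [Dia-rule on 4: fresh world 1, 0R1]
7. Dia Dia (p2 implies p1), 1   [Box-rule on 3 via 0R1]
8. p2 implies p1, 2   [Dia-rule on 6: fresh world 2, 1R2]
9. p1, 2   [implies-rule on 8 (branches; this branch)]
10. Dia (p2 implies p1), 3   [Dia-rule on 7: fresh world 3, 1R3]
11. p2 implies p1, 4   [Dia-rule on 10: fresh world 4, 3R4]
12. p1, 4   [implies-rule on 11 (branches; this branch)]
Accessibility: 0R0, 0R1, 1R0, 1R1, 1R2, 1R3, 2R1, 2R2, 3R1, 3R3, 3R4, 4R3, 4R4

Yes, satisfiable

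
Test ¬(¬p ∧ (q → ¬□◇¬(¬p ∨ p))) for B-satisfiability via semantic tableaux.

Yes, satisfiable

1. ¬(¬p ∧ (q → ¬□◇¬(¬p ∨ p))), 0
2. p, 0   [¬∧-rule on 1 (branches; this branch)]
Accessibility: 0R0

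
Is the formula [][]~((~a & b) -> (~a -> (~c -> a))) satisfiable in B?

1. [][]~((~a & b) -> (~a -> (~c -> a))), 0
2. []~((~a & b) -> (~a -> (~c -> a))), 0   [[]-rule on 1 via 0R0]
3. ~((~a & b) -> (~a -> (~c -> a))), 0   [[]-rule on 2 via 0R0]
4. ~a & b, 0   [~->-rule on 3]
5. ~(~a -> (~c -> a)), 0   [~->-rule on 3]
6. ~a, 0   [&-rule on 4]
7. b, 0   [&-rule on 4]
8. ~(~c -> a), 0   [~->-rule on 5]
9. ~c, 0   [~->-rule on 8]
Accessibility: 0R0

Yes, satisfiable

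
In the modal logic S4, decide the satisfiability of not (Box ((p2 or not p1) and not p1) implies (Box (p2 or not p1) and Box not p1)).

Unsatisfiable (every branch closes)

1. not (Box ((p2 or not p1) and not p1) implies (Box (p2 or not p1) and Box not p1)), 0
2. Box ((p2 or not p1) and not p1), 0   [neg-implies-rule on 1]
3. not (Box (p2 or not p1) and Box not p1), 0   [neg-implies-rule on 1]
4. (p2 or not p1) and not p1, 0   [Box-rule on 2 via 0R0]
5. p2 or not p1, 0   [and-rule on 4]
6. not p1, 0   [and-rule on 4]
7. not Box (p2 or not p1), 0   [neg-and-rule on 3 (branches; this branch)]
8. not (p2 or not p1), 1   [neg-Box-rule on 7: fresh world 1, 0R1]
9. not p2, 1   [neg-or-rule on 8]
10. p1, 1   [neg-or-rule on 8]
11. (p2 or not p1) and not p1, 1   [Box-rule on 2 via 0R1]
12. p2 or not p1, 1   [and-rule on 11]
13. not p1, 1   [and-rule on 11]
Accessibility: 0R0, 0R1, 1R1
Branch closes: p1 and not p1 both at 1.
Every branch closes; the branch above is one of them.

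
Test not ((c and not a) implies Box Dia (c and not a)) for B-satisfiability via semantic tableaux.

Unsatisfiable (every branch closes)

1. not ((c and not a) implies Box Dia (c and not a)), w0
2. c and not a, w0
3. not Box Dia (c and not a), w0
4. c, w0
5. not a, w0
6. not Dia (c and not a), w1
7. not (c and not a), w0
8. not (c and not a), w1
9. a, w0
Accessibility: w0Rw0, w0Rw1, w1Rw0, w1Rw1
Branch closes: a and not a both at w0.
Every branch closes; the branch above is one of them.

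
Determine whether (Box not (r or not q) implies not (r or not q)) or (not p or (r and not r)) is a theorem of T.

Tableau for the negation not ((Box not (r or not q) implies not (r or not q)) or (not p or (r and not r))):
1. not ((Box not (r or not q) implies not (r or not q)) or (not p or (r and not r))), w0
2. not (Box not (r or not q) implies not (r or not q)), w0
3. not (not p or (r and not r)), w0
4. Box not (r or not q), w0
5. r or not q, w0
6. p, w0
7. not (r and not r), w0
8. not (r or not q), w0
9. not r, w0
10. q, w0
11. not q, w0
Accessibility: w0Rw0
Branch closes: q and not q both at w0.
All branches of the negation close; one closing branch shown above.

Yes, valid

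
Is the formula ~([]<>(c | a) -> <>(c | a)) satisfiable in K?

Yes, satisfiable

1. ~([]<>(c | a) -> <>(c | a)), 0
2. []<>(c | a), 0
3. ~<>(c | a), 0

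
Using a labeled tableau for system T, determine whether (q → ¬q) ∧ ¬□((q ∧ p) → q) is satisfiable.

1. (q → ¬q) ∧ ¬□((q ∧ p) → q), u
2. q → ¬q, u
3. ¬□((q ∧ p) → q), u
4. ¬q, u
5. ¬((q ∧ p) → q), v
6. q ∧ p, v
7. ¬q, v
8. q, v
9. p, v
Accessibility: uRu, uRv, vRv
Branch closes: q and ¬q both at v.
(One branch shown.) All branches close.

Unsatisfiable (every branch closes)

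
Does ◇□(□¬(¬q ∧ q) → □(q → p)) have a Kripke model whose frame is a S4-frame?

Satisfiable

1. ◇□(□¬(¬q ∧ q) → □(q → p)), u
2. □(□¬(¬q ∧ q) → □(q → p)), v   [◇-rule on 1: fresh world v, uRv]
3. □¬(¬q ∧ q) → □(q → p), v   [□-rule on 2 via vRv]
4. □(q → p), v   [→-rule on 3 (branches; this branch)]
5. q → p, v   [□-rule on 4 via vRv]
6. p, v   [→-rule on 5 (branches; this branch)]
Accessibility: uRu, uRv, vRv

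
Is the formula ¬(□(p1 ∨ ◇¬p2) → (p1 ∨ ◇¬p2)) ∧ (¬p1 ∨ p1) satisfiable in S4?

1. ¬(□(p1 ∨ ◇¬p2) → (p1 ∨ ◇¬p2)) ∧ (¬p1 ∨ p1), w0
2. ¬(□(p1 ∨ ◇¬p2) → (p1 ∨ ◇¬p2)), w0
3. ¬p1 ∨ p1, w0
4. □(p1 ∨ ◇¬p2), w0
5. ¬(p1 ∨ ◇¬p2), w0
6. ¬p1, w0
7. ¬◇¬p2, w0
8. p1 ∨ ◇¬p2, w0
9. p2, w0
10. ◇¬p2, w0
11. ¬p2, w1
12. p1 ∨ ◇¬p2, w1
13. p2, w1
Accessibility: w0Rw0, w0Rw1, w1Rw1
Branch closes: p2 and ¬p2 both at w1.
All branches of the tableau close; one closing branch shown above.

No, unsatisfiable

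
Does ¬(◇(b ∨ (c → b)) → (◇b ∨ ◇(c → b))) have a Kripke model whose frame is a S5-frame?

Unsatisfiable

1. ¬(◇(b ∨ (c → b)) → (◇b ∨ ◇(c → b))), w0
2. ◇(b ∨ (c → b)), w0   [¬→-rule on 1]
3. ¬(◇b ∨ ◇(c → b)), w0   [¬→-rule on 1]
4. ¬◇b, w0   [¬∨-rule on 3]
5. ¬◇(c → b), w0   [¬∨-rule on 3]
6. ¬b, w0   [¬◇-rule on 4 via w0Rw0]
7. ¬(c → b), w0   [¬◇-rule on 5 via w0Rw0]
8. c, w0   [¬→-rule on 7]
9. b ∨ (c → b), w1   [◇-rule on 2: fresh world w1, w0Rw1]
10. ¬b, w1   [¬◇-rule on 4 via w0Rw1]
11. ¬(c → b), w1   [¬◇-rule on 5 via w0Rw1]
12. c, w1   [¬→-rule on 11]
13. c → b, w1   [∨-rule on 9 (branches; this branch)]
14. b, w1   [→-rule on 13 (branches; this branch)]
Accessibility: w0Rw0, w0Rw1, w1Rw0, w1Rw1
Branch closes: b and ¬b both at w1.
(One branch shown.) All branches close.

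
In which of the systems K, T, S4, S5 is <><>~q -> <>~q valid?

S4, S5

S4-tableau for the negation ~(<><>~q -> <>~q):
1. ~(<><>~q -> <>~q), w0
2. <><>~q, w0   [~->-rule on 1]
3. ~<>~q, w0   [~->-rule on 1]
4. q, w0   [~<>-rule on 3 via w0Rw0]
5. <>~q, w1   [<>-rule on 2: fresh world w1, w0Rw1]
6. q, w1   [~<>-rule on 3 via w0Rw1]
7. ~q, w2   [<>-rule on 5: fresh world w2, w1Rw2]
8. q, w2   [~<>-rule on 3 via w0Rw2]
Accessibility: w0Rw0, w0Rw1, w0Rw2, w1Rw1, w1Rw2, w2Rw2
Branch closes: q and ~q both at w2.
Every branch closes (one shown): valid in S4, hence also in S5 (every theorem of S4 is a theorem of S5).
T-tableau for the negation ~(<><>~q -> <>~q):
1. ~(<><>~q -> <>~q), w0
2. <><>~q, w0   [~->-rule on 1]
3. ~<>~q, w0   [~->-rule on 1]
4. q, w0   [~<>-rule on 3 via w0Rw0]
5. <>~q, w1   [<>-rule on 2: fresh world w1, w0Rw1]
6. q, w1   [~<>-rule on 3 via w0Rw1]
7. ~q, w2   [<>-rule on 5: fresh world w2, w1Rw2]
Accessibility: w0Rw0, w0Rw1, w1Rw1, w1Rw2, w2Rw2
Complete open branch: countermodel on a T-frame, so not valid in T, nor in K (the same frame is also a K-frame).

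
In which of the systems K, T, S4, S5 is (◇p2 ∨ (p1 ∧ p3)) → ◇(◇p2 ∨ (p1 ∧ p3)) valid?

T-tableau for the negation ¬((◇p2 ∨ (p1 ∧ p3)) → ◇(◇p2 ∨ (p1 ∧ p3))):
1. ¬((◇p2 ∨ (p1 ∧ p3)) → ◇(◇p2 ∨ (p1 ∧ p3))), u
2. ◇p2 ∨ (p1 ∧ p3), u
3. ¬◇(◇p2 ∨ (p1 ∧ p3)), u
4. ¬(◇p2 ∨ (p1 ∧ p3)), u
5. ¬◇p2, u
6. ¬(p1 ∧ p3), u
7. ¬p2, u
8. ◇p2, u
9. ¬p3, u
10. p2, v
11. ¬(◇p2 ∨ (p1 ∧ p3)), v
12. ¬◇p2, v
13. ¬(p1 ∧ p3), v
14. ¬p2, v
Accessibility: uRu, uRv, vRv
Branch closes: p2 and ¬p2 both at v.
Every branch closes (one shown): valid in T, hence also in S4, S5 (every theorem of T is a theorem of S4 and S5).
K-tableau for the negation ¬((◇p2 ∨ (p1 ∧ p3)) → ◇(◇p2 ∨ (p1 ∧ p3))):
1. ¬((◇p2 ∨ (p1 ∧ p3)) → ◇(◇p2 ∨ (p1 ∧ p3))), u
2. ◇p2 ∨ (p1 ∧ p3), u
3. ¬◇(◇p2 ∨ (p1 ∧ p3)), u
4. p1 ∧ p3, u
5. p1, u
6. p3, u
Complete open branch: countermodel on a K-frame, so not valid in K.

T, S4, S5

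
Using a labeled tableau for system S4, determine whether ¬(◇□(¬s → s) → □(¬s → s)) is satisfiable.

1. ¬(◇□(¬s → s) → □(¬s → s)), 0
2. ◇□(¬s → s), 0
3. ¬□(¬s → s), 0
4. □(¬s → s), 1
5. ¬s → s, 1
6. s, 1
7. ¬(¬s → s), 2
8. ¬s, 2
Accessibility: 0R0, 0R1, 0R2, 1R1, 2R2

Satisfiable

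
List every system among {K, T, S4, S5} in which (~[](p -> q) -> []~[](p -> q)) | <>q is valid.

S4-tableau for the negation ~((~[](p -> q) -> []~[](p -> q)) | <>q):
1. ~((~[](p -> q) -> []~[](p -> q)) | <>q), u
2. ~(~[](p -> q) -> []~[](p -> q)), u   [~|-rule on 1]
3. ~<>q, u   [~|-rule on 1]
4. ~[](p -> q), u   [~->-rule on 2]
5. ~[]~[](p -> q), u   [~->-rule on 2]
6. ~q, u   [~<>-rule on 3 via uRu]
7. ~(p -> q), v   [~[]-rule on 4: fresh world v, uRv]
8. p, v   [~->-rule on 7]
9. ~q, v   [~->-rule on 7]
10. [](p -> q), w   [~[]-rule on 5: fresh world w, uRw]
11. ~q, w   [~<>-rule on 3 via uRw]
12. p -> q, w   [[]-rule on 10 via wRw]
13. ~p, w   [->-rule on 12 (branches; this branch)]
Accessibility: uRu, uRv, uRw, vRv, wRw
Complete open branch: countermodel on an S4-frame, so not valid in S4, nor in K, T (the same frame is also a K-frame and a T-frame).
S5-tableau for the negation ~((~[](p -> q) -> []~[](p -> q)) | <>q):
1. ~((~[](p -> q) -> []~[](p -> q)) | <>q), u
2. ~(~[](p -> q) -> []~[](p -> q)), u   [~|-rule on 1]
3. ~<>q, u   [~|-rule on 1]
4. ~[](p -> q), u   [~->-rule on 2]
5. ~[]~[](p -> q), u   [~->-rule on 2]
6. ~q, u   [~<>-rule on 3 via uRu]
7. ~(p -> q), v   [~[]-rule on 4: fresh world v, uRv]
8. p, v   [~->-rule on 7]
9. ~q, v   [~->-rule on 7]
10. [](p -> q), w   [~[]-rule on 5: fresh world w, uRw]
11. ~q, w   [~<>-rule on 3 via uRw]
12. p -> q, u   [[]-rule on 10 via wRu]
13. p -> q, v   [[]-rule on 10 via wRv]
14. p -> q, w   [[]-rule on 10 via wRw]
15. ~p, u   [->-rule on 12 (branches; this branch)]
16. q, v   [->-rule on 13 (branches; this branch)]
Accessibility: uRu, uRv, uRw, vRu, vRv, vRw, wRu, wRv, wRw
Branch closes: q and ~q both at v.
Every branch closes (one shown): valid in S5.

S5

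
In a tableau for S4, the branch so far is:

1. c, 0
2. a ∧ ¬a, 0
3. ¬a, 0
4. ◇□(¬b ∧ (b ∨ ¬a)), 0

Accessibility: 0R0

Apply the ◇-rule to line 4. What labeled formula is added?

a fresh world 1 with 0R1, and □(¬b ∧ (b ∨ ¬a)) at 1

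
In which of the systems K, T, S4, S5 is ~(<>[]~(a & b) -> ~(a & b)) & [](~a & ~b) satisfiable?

K

T-tableau for the formula:
1. ~(<>[]~(a & b) -> ~(a & b)) & [](~a & ~b), u
2. ~(<>[]~(a & b) -> ~(a & b)), u
3. [](~a & ~b), u
4. <>[]~(a & b), u
5. a & b, u
6. a, u
7. b, u
8. ~a & ~b, u
9. ~a, u
10. ~b, u
Accessibility: uRu
Branch closes: a and ~a both at u.
Every branch closes (one shown): unsatisfiable in T, hence also in S4, S5 (every S4/S5-frame is a T-frame).
K-tableau for the formula:
1. ~(<>[]~(a & b) -> ~(a & b)) & [](~a & ~b), u
2. ~(<>[]~(a & b) -> ~(a & b)), u
3. [](~a & ~b), u
4. <>[]~(a & b), u
5. a & b, u
6. a, u
7. b, u
8. []~(a & b), v
9. ~a & ~b, v
10. ~a, v
11. ~b, v
Accessibility: uRv
Complete open branch: satisfiable in K.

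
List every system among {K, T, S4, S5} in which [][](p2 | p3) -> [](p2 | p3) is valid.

T, S4, S5

T-tableau for the negation ~([][](p2 | p3) -> [](p2 | p3)):
1. ~([][](p2 | p3) -> [](p2 | p3)), u
2. [][](p2 | p3), u
3. ~[](p2 | p3), u
4. [](p2 | p3), u
5. p2 | p3, u
6. p3, u
7. ~(p2 | p3), v
8. ~p2, v
9. ~p3, v
10. [](p2 | p3), v
11. p2 | p3, v
12. p3, v
Accessibility: uRu, uRv, vRv
Branch closes: p3 and ~p3 both at v.
Every branch closes (one shown): valid in T, hence also in S4, S5 (every theorem of T is a theorem of S4 and S5).
K-tableau for the negation ~([][](p2 | p3) -> [](p2 | p3)):
1. ~([][](p2 | p3) -> [](p2 | p3)), u
2. [][](p2 | p3), u
3. ~[](p2 | p3), u
4. ~(p2 | p3), v
5. ~p2, v
6. ~p3, v
7. [](p2 | p3), v
Accessibility: uRv
Complete open branch: countermodel on a K-frame, so not valid in K.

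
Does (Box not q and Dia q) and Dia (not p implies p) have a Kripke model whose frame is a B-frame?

No, unsatisfiable

1. (Box not q and Dia q) and Dia (not p implies p), u
2. Box not q and Dia q, u   [and-rule on 1]
3. Dia (not p implies p), u   [and-rule on 1]
4. Box not q, u   [and-rule on 2]
5. Dia q, u   [and-rule on 2]
6. not q, u   [Box-rule on 4 via uRu]
7. not p implies p, v   [Dia-rule on 3: fresh world v, uRv]
8. not q, v   [Box-rule on 4 via uRv]
9. p, v   [implies-rule on 7 (branches; this branch)]
10. q, w   [Dia-rule on 5: fresh world w, uRw]
11. not q, w   [Box-rule on 4 via uRw]
Accessibility: uRu, uRv, uRw, vRu, vRv, wRu, wRw
Branch closes: q and not q both at w.
Every branch closes; the branch above is one of them.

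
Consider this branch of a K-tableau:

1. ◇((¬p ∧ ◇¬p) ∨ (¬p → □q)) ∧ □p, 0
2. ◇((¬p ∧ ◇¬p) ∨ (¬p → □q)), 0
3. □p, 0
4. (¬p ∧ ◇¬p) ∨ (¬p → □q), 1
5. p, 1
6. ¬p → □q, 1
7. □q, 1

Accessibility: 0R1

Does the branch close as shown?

Not closed

There is no literal clash: for every atom and world, at most one sign appears.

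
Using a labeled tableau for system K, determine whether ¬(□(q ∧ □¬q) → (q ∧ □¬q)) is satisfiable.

1. ¬(□(q ∧ □¬q) → (q ∧ □¬q)), u
2. □(q ∧ □¬q), u
3. ¬(q ∧ □¬q), u
4. ¬□¬q, u
5. q, v
6. q ∧ □¬q, v
7. □¬q, v
Accessibility: uRv

Satisfiable (open branch found)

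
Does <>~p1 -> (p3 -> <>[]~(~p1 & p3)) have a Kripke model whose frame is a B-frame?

1. <>~p1 -> (p3 -> <>[]~(~p1 & p3)), w0
2. p3 -> <>[]~(~p1 & p3), w0
3. <>[]~(~p1 & p3), w0
4. []~(~p1 & p3), w1
5. ~(~p1 & p3), w0
6. ~(~p1 & p3), w1
7. ~p3, w0
8. ~p3, w1
Accessibility: w0Rw0, w0Rw1, w1Rw0, w1Rw1

Yes, satisfiable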